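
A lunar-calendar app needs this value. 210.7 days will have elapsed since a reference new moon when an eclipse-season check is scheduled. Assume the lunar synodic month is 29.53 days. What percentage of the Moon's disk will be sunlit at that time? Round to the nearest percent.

17%

210.7/29.53 = 7.135 lunations, so 7 complete cycles and 3.99 d into the next.
Phase angle: θ = 360°·(3.99 d)/(29.53 d) = 48.6°.
Illuminated fraction = (1 − cos 48.6°)/2 = (1 − 0.661)/2 ≈ 0.170, so 17%.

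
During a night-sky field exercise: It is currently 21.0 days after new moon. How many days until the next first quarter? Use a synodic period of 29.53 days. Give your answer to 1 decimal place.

15.9 days

First quarter occurs at elongation 90°, i.e. at age 29.53 × 90/360 = 7.383 d.
Already past this cycle's first quarter; the next is at 7.383 + 29.53 = 36.913 d, so 36.913 − 21.0 = 15.913 days.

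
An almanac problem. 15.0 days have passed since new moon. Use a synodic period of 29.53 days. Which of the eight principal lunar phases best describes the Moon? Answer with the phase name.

At 15.0/29.53 of the cycle, θ ≈ 183° — the full moon range.

full moon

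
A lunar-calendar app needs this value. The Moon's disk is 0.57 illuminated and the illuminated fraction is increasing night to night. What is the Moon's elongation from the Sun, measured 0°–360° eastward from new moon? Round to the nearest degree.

From f = (1 − cos θ)/2: cos θ = 1 − 2×0.57 = -0.140; arccos → 98.0°.
Waxing ⇒ before full, so θ = 98.0°.

98°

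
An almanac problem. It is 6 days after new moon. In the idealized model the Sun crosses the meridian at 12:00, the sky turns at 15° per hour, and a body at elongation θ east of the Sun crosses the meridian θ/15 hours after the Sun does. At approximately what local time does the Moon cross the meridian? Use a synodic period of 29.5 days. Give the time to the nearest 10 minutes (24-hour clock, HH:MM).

16:50

Elongation θ = 360° × 6/29.5 ≈ 73.2°.
Delay after the Sun = 73.2° / (15°/h) ≈ 4.88 h.
12:00 + 4.881 h ≈ 16:53 → 16:50 to the nearest ten minutes.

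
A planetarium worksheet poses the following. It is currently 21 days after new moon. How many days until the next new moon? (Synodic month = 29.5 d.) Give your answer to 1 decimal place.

The next new moon completes the synodic month: 29.5 − 21 = 8.500 days.

8.5 days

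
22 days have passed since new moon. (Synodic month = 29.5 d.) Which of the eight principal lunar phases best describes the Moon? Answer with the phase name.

last quarter

θ ≈ 360° × 22/29.5 = 268°, which falls in the last quarter sector.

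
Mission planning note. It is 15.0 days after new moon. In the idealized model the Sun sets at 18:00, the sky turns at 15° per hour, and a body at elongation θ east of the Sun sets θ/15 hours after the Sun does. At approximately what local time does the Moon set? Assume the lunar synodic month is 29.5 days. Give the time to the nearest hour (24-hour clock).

The Moon has covered 15.0/29.5 of its cycle, so θ ≈ 360° × 15.0/29.5 = 183.1°.
At 15° of sky rotation per hour, 183.1° corresponds to a 12.20 h lag.
18:00 + 12.20 h ≈ 06:12 → 06:00 to the nearest hour.

06:00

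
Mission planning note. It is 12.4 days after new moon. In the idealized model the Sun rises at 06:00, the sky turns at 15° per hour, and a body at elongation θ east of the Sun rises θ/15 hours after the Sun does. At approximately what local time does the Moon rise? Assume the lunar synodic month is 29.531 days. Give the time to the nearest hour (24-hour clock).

16:00

The Moon has covered 12.4/29.531 of its cycle, so θ ≈ 360° × 12.4/29.531 = 151.2°.
Delay after the Sun = 151.2° / (15°/h) ≈ 10.08 h.
06:00 + 10.08 h ≈ 16:05 → 16:00 to the nearest hour.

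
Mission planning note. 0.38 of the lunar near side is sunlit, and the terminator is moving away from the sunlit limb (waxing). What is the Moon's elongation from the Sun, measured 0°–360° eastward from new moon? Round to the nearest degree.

Invert f = (1 − cos θ)/2 to get cos θ = 1 − 2(0.38) = 0.240, hence θ₀ = arccos 0.240 = 76.1°.
Before full moon the principal value applies: θ = 76.1°.

76°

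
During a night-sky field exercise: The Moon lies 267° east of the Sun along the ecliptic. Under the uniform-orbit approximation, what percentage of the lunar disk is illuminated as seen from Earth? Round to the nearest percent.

53%

f = (1 − cos 267°)/2 = (1 − (-0.052))/2 ≈ 0.526, i.e. 53%.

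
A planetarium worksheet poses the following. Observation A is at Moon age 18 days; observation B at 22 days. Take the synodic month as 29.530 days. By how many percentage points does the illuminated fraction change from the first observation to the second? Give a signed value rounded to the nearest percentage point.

θ₁ = 360° × 18/29.530 = 219.4°, f₁ = (1 − cos θ₁)/2 = 0.886.
θ₂ = 360° × 22/29.530 = 268.2°, f₂ = (1 − cos θ₂)/2 = 0.516.
Change = f₂ − f₁ = -0.370 → -37 percentage points.

-37 pp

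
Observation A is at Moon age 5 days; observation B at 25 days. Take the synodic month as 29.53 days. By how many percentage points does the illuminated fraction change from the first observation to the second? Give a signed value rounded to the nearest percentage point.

-4 percentage points

First observation: θ = 360°·5/29.53 = 61.0°, so f = 0.257.
Second observation: θ = 304.8°, f = 0.215.
Δf = 0.215 − 0.257 = -0.042, i.e. -4 pp.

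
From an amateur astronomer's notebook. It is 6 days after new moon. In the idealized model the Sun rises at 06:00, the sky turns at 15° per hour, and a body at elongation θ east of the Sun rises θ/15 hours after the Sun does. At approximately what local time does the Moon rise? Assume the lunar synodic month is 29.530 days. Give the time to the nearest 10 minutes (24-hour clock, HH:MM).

Phase angle: θ = 360°·(6 d)/(29.530 d) = 73.1°.
The Moon trails the Sun by θ/15 = 73.1/15 ≈ 4.88 hours.
06:00 + 4.876 h ≈ 10:53 → 10:50 to the nearest ten minutes.

10:50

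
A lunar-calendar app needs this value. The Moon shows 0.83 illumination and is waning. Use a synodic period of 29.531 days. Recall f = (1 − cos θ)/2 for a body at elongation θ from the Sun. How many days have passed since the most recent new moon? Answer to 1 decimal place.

18.8 days

Invert f = (1 − cos θ)/2 to get cos θ = 1 − 2(0.83) = -0.660, hence θ₀ = arccos -0.660 = 131.3°.
Waning ⇒ past full, so θ = 360° − 131.3° = 228.7°.
That fraction of the synodic month is 228.7/360 × 29.531 d ≈ 18.76 d.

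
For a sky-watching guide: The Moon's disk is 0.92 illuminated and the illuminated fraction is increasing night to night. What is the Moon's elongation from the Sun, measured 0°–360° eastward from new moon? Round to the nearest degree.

cos θ = 1 − 2f = -0.840, giving a principal value of 147.1°.
Waxing ⇒ before full, so θ = 147.1°.

147°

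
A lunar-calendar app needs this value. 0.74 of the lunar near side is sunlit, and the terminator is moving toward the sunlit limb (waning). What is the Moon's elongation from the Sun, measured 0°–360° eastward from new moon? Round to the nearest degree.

241°

Invert f = (1 − cos θ)/2 to get cos θ = 1 − 2(0.74) = -0.480, hence θ₀ = arccos -0.480 = 118.7°.
Waning ⇒ past full, so θ = 360° − 118.7° = 241.3°.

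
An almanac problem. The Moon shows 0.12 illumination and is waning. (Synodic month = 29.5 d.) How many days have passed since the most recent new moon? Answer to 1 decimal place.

26.2 days

Invert f = (1 − cos θ)/2 to get cos θ = 1 − 2(0.12) = 0.760, hence θ₀ = arccos 0.760 = 40.5°.
Waning ⇒ past full, so θ = 360° − 40.5° = 319.5°.
That fraction of the synodic month is 319.5/360 × 29.5 d ≈ 26.18 d.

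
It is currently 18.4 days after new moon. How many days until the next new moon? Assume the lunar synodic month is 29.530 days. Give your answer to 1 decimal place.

One full lunation from the last new moon is 29.530 d; remaining = 29.530 − 18.4 = 11.130 d.

11.1 days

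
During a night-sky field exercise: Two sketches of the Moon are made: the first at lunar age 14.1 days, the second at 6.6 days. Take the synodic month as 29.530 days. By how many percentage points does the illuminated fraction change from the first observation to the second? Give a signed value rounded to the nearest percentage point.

First observation: θ = 360°·14.1/29.530 = 171.9°, so f = 0.995.
Second observation: θ = 80.5°, f = 0.417.
Δf = 0.417 − 0.995 = -0.578, i.e. -58 pp.

-58 percentage points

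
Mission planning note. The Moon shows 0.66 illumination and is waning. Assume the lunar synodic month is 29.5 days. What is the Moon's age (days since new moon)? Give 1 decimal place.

Invert f = (1 − cos θ)/2 to get cos θ = 1 − 2(0.66) = -0.320, hence θ₀ = arccos -0.320 = 108.7°.
Waning ⇒ past full, so θ = 360° − 108.7° = 251.3°.
That fraction of the synodic month is 251.3/360 × 29.5 d ≈ 20.60 d.

20.6 days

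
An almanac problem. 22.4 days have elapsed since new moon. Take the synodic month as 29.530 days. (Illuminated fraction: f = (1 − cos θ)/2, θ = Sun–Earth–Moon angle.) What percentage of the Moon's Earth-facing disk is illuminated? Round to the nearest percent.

47%

Phase angle: θ = 360°·(22.4 d)/(29.530 d) = 273.1°.
cos 273.1° = 0.054, so f = (1 − 0.054)/2 = 0.473, so 47%.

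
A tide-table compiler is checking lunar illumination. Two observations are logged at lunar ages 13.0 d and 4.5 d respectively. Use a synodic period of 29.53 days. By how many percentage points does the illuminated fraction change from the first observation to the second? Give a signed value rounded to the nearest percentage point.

First observation: θ = 360°·13.0/29.53 = 158.5°, so f = 0.965.
Second observation: θ = 54.9°, f = 0.212.
Δf = 0.212 − 0.965 = -0.753, i.e. -75 pp.

-75 pp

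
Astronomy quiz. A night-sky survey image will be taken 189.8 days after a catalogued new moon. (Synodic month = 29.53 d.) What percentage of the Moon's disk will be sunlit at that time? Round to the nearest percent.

95%

189.8/29.53 = 6.427 lunations, so 6 complete cycles and 12.62 d into the next.
Elongation θ = 360° × 12.62/29.53 ≈ 153.9°.
cos 153.9° = (-0.898), so f = (1 − (-0.898))/2 = 0.949, so 95%.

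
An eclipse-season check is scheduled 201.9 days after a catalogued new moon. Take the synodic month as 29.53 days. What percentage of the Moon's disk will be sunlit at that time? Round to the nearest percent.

24%

201.9/29.53 = 6.837 lunations, so 6 complete cycles and 24.72 d into the next.
Phase angle: θ = 360°·(24.72 d)/(29.53 d) = 301.4°.
cos 301.4° = 0.520, so f = (1 − 0.520)/2 = 0.240, so 24%.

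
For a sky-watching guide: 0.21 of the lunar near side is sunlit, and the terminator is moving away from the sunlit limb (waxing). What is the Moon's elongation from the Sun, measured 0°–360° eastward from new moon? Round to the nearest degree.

From f = (1 − cos θ)/2: cos θ = 1 − 2×0.21 = 0.580; arccos → 54.5°.
Waxing ⇒ before full, so θ = 54.5°.

55°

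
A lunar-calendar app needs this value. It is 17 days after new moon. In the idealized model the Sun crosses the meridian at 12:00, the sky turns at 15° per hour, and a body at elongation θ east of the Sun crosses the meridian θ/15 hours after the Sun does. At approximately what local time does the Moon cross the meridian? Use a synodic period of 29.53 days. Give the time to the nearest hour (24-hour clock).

02:00

Elongation θ = 360° × 17/29.53 ≈ 207.2°.
Delay after the Sun = 207.2° / (15°/h) ≈ 13.82 h.
12:00 + 13.82 h ≈ 01:49 → 02:00 to the nearest hour.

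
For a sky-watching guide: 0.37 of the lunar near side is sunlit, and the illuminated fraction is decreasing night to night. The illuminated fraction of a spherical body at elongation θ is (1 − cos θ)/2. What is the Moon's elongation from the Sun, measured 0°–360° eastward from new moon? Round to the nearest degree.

Invert f = (1 − cos θ)/2 to get cos θ = 1 − 2(0.37) = 0.260, hence θ₀ = arccos 0.260 = 74.9°.
Waning ⇒ past full, so θ = 360° − 74.9° = 285.1°.

285°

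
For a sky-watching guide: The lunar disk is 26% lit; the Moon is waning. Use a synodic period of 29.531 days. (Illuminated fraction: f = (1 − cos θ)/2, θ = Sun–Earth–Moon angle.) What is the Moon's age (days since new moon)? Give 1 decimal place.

cos θ = 1 − 2f = 0.480, giving a principal value of 61.3°.
Waning ⇒ past full, so θ = 360° − 61.3° = 298.7°.
Age = 29.531 × 298.7°/360° ≈ 24.50 days.

24.5 days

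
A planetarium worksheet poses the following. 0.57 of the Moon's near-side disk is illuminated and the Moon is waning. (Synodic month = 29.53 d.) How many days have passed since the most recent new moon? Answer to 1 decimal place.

cos θ = 1 − 2f = -0.140, giving a principal value of 98.0°.
Waning ⇒ past full, so θ = 360° − 98.0° = 262.0°.
At 360°/29.53 d per day, 262.0° corresponds to 21.49 days.

21.5 days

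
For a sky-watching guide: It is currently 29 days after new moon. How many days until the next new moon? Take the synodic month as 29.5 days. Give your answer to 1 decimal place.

0.5 days

The next new moon completes the synodic month: 29.5 − 29 = 0.500 days.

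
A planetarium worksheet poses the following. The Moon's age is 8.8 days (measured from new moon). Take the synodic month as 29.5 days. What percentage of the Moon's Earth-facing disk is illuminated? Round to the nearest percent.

Elongation θ = 360° × 8.8/29.5 ≈ 107.4°.
With cos θ = (-0.299), the lit fraction is (1 − (-0.299))/2 ≈ 0.649, so 65%.

65%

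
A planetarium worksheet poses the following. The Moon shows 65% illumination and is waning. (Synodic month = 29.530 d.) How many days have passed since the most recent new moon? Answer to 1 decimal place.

Invert f = (1 − cos θ)/2 to get cos θ = 1 − 2(0.65) = -0.300, hence θ₀ = arccos -0.300 = 107.5°.
Waning ⇒ past full, so θ = 360° − 107.5° = 252.5°.
That fraction of the synodic month is 252.5/360 × 29.530 d ≈ 20.72 d.

20.7 days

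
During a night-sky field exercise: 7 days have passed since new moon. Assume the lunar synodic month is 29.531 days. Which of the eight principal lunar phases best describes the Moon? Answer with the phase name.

first quarter

θ ≈ 360° × 7/29.531 = 85°, which falls in the first quarter sector.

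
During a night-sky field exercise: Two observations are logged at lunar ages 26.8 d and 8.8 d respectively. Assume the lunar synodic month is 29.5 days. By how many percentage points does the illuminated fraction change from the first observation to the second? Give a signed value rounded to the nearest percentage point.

+57 pp

First observation: θ = 360°·26.8/29.5 = 327.1°, so f = 0.080.
Second observation: θ = 107.4°, f = 0.649.
Δf = 0.649 − 0.080 = +0.569, i.e. +57 pp.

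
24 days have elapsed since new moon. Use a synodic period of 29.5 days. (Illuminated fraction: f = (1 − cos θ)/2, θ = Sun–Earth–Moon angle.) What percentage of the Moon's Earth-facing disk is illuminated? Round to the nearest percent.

Elongation θ = 360° × 24/29.5 ≈ 292.9°.
With cos θ = 0.389, the lit fraction is (1 − 0.389)/2 ≈ 0.306, so 31%.

31%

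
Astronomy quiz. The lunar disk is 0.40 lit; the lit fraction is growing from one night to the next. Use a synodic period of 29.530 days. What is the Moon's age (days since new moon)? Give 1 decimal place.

Invert f = (1 − cos θ)/2 to get cos θ = 1 − 2(0.40) = 0.200, hence θ₀ = arccos 0.200 = 78.5°.
Waxing ⇒ before full, so θ = 78.5°.
Age = 29.530 × 78.5°/360° ≈ 6.44 days.

6.4 days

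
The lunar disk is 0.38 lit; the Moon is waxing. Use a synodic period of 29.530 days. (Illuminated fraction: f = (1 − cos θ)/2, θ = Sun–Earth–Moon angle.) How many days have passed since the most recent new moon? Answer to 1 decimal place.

6.2 days

From f = (1 − cos θ)/2: cos θ = 1 − 2×0.38 = 0.240; arccos → 76.1°.
The Moon is waxing (0°–180°), so θ = 76.1° directly.
That fraction of the synodic month is 76.1/360 × 29.530 d ≈ 6.24 d.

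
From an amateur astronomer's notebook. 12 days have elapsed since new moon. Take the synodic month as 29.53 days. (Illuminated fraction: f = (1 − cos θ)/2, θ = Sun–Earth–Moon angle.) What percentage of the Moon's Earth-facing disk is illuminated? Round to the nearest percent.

92%

The Moon has covered 12/29.53 of its cycle, so θ ≈ 360° × 12/29.53 = 146.3°.
With cos θ = (-0.832), the lit fraction is (1 − (-0.832))/2 ≈ 0.916, so 92%.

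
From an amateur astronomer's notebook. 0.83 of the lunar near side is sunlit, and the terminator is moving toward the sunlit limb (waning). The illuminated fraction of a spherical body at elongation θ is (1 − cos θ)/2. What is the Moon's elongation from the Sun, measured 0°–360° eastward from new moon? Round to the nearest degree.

229°

cos θ = 1 − 2f = -0.660, giving a principal value of 131.3°.
A waning Moon lies in 180°–360°, so θ = 360° − 131.3° = 228.7°.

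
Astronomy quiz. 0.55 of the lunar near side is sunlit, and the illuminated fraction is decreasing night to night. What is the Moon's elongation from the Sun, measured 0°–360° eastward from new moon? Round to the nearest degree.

264°

From f = (1 − cos θ)/2: cos θ = 1 − 2×0.55 = -0.100; arccos → 95.7°.
A waning Moon lies in 180°–360°, so θ = 360° − 95.7° = 264.3°.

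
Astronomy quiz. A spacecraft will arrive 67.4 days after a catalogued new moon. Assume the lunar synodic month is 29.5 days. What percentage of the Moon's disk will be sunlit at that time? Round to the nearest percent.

67.4/29.5 = 2.285 lunations, so 2 complete cycles and 8.40 d into the next.
The Moon has covered 8.40/29.5 of its cycle, so θ ≈ 360° × 8.40/29.5 = 102.5°.
With cos θ = (-0.217), the lit fraction is (1 − (-0.217))/2 ≈ 0.608, so 61%.

61%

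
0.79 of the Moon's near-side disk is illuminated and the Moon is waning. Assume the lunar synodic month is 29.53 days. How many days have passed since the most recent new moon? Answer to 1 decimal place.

19.2 days

cos θ = 1 − 2f = -0.580, giving a principal value of 125.5°.
Since the Moon is past full (waning), take the reflex angle: θ = 360° − 125.5° = 234.5°.
That fraction of the synodic month is 234.5/360 × 29.53 d ≈ 19.24 d.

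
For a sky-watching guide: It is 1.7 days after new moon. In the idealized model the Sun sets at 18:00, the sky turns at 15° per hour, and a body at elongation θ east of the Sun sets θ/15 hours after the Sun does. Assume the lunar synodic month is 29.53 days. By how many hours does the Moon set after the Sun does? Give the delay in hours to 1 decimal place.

1.4 h

Phase angle: θ = 360°·(1.7 d)/(29.53 d) = 20.7°.
The Moon trails the Sun by θ/15 = 20.7/15 ≈ 1.38 hours.
So the Moon sets 1.38 h after the Sun.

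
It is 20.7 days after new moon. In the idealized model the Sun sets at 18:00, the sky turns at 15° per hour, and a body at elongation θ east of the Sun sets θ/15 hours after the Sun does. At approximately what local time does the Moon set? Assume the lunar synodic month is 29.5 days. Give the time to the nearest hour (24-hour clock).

11:00

Elongation θ = 360° × 20.7/29.5 ≈ 252.6°.
Delay after the Sun = 252.6° / (15°/h) ≈ 16.84 h.
18:00 + 16.84 h ≈ 10:50 → 11:00 to the nearest hour.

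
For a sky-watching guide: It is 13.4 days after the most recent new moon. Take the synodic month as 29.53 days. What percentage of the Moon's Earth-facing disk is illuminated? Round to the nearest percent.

98%

Phase angle: θ = 360°·(13.4 d)/(29.53 d) = 163.4°.
With cos θ = (-0.958), the lit fraction is (1 − (-0.958))/2 ≈ 0.979, so 98%.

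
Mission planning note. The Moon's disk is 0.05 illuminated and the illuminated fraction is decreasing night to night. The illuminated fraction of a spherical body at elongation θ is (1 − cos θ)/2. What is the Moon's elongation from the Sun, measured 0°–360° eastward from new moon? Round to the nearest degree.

cos θ = 1 − 2f = 0.900, giving a principal value of 25.8°.
Since the Moon is past full (waning), take the reflex angle: θ = 360° − 25.8° = 334.2°.

334°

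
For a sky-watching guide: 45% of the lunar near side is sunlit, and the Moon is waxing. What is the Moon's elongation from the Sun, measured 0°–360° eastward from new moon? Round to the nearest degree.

84°

Invert f = (1 − cos θ)/2 to get cos θ = 1 − 2(0.45) = 0.100, hence θ₀ = arccos 0.100 = 84.3°.
Waxing ⇒ before full, so θ = 84.3°.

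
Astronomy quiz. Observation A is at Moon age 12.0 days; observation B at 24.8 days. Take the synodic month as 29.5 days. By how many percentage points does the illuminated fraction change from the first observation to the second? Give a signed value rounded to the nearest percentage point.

First observation: θ = 360°·12.0/29.5 = 146.4°, so f = 0.917.
Second observation: θ = 302.6°, f = 0.230.
Δf = 0.230 − 0.917 = -0.686, i.e. -69 pp.

-69 percentage points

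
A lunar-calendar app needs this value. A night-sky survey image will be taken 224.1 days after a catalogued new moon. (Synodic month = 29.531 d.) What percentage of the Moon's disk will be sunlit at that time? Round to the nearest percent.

224.1 d spans 7 complete synodic months (7 × 29.531 = 206.72 d) plus 17.38 d.
Phase angle: θ = 360°·(17.38 d)/(29.531 d) = 211.9°.
cos 211.9° = (-0.849), so f = (1 − (-0.849))/2 = 0.924, so 92%.

92%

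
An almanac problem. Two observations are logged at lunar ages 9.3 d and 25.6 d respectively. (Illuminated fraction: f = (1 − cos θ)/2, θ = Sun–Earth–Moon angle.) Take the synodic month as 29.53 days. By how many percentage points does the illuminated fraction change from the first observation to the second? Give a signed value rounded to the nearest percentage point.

-53 pp

θ₁ = 360° × 9.3/29.53 = 113.4°, f₁ = (1 − cos θ₁)/2 = 0.698.
θ₂ = 360° × 25.6/29.53 = 312.1°, f₂ = (1 − cos θ₂)/2 = 0.165.
Change = f₂ − f₁ = -0.534 → -53 percentage points.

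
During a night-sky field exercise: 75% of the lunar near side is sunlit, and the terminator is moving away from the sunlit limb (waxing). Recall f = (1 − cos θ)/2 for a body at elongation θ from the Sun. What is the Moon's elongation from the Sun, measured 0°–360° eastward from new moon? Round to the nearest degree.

Invert f = (1 − cos θ)/2 to get cos θ = 1 − 2(0.75) = -0.500, hence θ₀ = arccos -0.500 = 120.0°.
Before full moon the principal value applies: θ = 120.0°.

120°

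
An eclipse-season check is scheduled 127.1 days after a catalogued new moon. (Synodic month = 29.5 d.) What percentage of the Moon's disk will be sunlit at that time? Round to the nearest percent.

68%

127.1 d spans 4 complete synodic months (4 × 29.5 = 118.00 d) plus 9.10 d.
Elongation θ = 360° × 9.10/29.5 ≈ 111.1°.
Illuminated fraction = (1 − cos 111.1°)/2 = (1 − (-0.359))/2 ≈ 0.680, so 68%.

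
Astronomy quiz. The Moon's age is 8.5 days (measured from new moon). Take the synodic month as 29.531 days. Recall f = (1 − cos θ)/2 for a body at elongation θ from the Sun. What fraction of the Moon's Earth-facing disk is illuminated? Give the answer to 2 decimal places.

The Moon has covered 8.5/29.531 of its cycle, so θ ≈ 360° × 8.5/29.531 = 103.6°.
With cos θ = (-0.235), the lit fraction is (1 − (-0.235))/2 ≈ 0.618.

0.62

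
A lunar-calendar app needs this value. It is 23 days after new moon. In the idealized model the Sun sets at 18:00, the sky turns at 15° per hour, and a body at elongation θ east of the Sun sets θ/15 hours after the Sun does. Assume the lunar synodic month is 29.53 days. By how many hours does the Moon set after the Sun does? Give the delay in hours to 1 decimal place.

Phase angle: θ = 360°·(23 d)/(29.53 d) = 280.4°.
At 15° of sky rotation per hour, 280.4° corresponds to a 18.69 h lag.
So the Moon sets 18.69 h after the Sun.

18.7 h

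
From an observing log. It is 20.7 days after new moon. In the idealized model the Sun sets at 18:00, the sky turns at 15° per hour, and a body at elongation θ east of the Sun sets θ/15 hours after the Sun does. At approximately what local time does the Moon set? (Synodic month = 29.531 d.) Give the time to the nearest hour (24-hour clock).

The Moon has covered 20.7/29.531 of its cycle, so θ ≈ 360° × 20.7/29.531 = 252.3°.
At 15° of sky rotation per hour, 252.3° corresponds to a 16.82 h lag.
18:00 + 16.82 h ≈ 10:49 → 11:00 to the nearest hour.

11:00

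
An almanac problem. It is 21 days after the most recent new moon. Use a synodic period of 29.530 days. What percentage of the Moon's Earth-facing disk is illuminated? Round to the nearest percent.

Phase angle: θ = 360°·(21 d)/(29.530 d) = 256.0°.
With cos θ = (-0.242), the lit fraction is (1 − (-0.242))/2 ≈ 0.621, so 62%.

62%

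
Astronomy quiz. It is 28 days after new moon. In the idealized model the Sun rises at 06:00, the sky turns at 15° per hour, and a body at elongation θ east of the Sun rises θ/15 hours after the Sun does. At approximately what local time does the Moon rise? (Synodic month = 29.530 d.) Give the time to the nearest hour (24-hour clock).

05:00

Phase angle: θ = 360°·(28 d)/(29.530 d) = 341.3°.
The Moon trails the Sun by θ/15 = 341.3/15 ≈ 22.76 hours.
06:00 + 22.76 h ≈ 04:45 → 05:00 to the nearest hour.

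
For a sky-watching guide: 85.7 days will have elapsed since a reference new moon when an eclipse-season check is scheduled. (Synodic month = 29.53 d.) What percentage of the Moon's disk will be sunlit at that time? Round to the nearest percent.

Reduce mod P: 85.7 − 2×29.53 = 26.64 d into the current lunation.
Elongation θ = 360° × 26.64/29.53 ≈ 324.8°.
With cos θ = 0.817, the lit fraction is (1 − 0.817)/2 ≈ 0.092, so 9%.

9%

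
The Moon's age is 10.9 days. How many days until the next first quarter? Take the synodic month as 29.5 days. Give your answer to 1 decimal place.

26.0 days

First quarter is 0.25 of the way through the cycle: age 0.25 × 29.5 = 7.375 d.
Already past this cycle's first quarter; the next is at 7.375 + 29.5 = 36.875 d, so 36.875 − 10.9 = 25.975 days.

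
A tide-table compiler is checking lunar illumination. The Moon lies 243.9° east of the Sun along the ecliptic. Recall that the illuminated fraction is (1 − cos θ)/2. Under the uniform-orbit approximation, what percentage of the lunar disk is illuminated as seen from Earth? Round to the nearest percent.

Half-versine of 243.9°: (1 − (-0.440))/2 = 0.720, i.e. 72%.

72%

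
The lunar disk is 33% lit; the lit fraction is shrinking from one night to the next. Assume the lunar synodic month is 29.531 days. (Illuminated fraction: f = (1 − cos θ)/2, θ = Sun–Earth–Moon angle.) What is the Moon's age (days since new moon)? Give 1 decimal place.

Invert f = (1 − cos θ)/2 to get cos θ = 1 − 2(0.33) = 0.340, hence θ₀ = arccos 0.340 = 70.1°.
Waning ⇒ past full, so θ = 360° − 70.1° = 289.9°.
Age = 29.531 × 289.9°/360° ≈ 23.78 days.

23.8 days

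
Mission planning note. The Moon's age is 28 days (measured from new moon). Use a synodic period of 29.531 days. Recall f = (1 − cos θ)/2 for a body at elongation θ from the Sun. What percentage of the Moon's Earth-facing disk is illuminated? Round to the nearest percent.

Phase angle: θ = 360°·(28 d)/(29.531 d) = 341.3°.
With cos θ = 0.947, the lit fraction is (1 − 0.947)/2 ≈ 0.026, so 3%.

3%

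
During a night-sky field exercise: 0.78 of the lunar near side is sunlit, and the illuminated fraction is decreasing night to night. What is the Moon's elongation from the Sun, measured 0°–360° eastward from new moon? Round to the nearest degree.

236°

From f = (1 − cos θ)/2: cos θ = 1 − 2×0.78 = -0.560; arccos → 124.1°.
Since the Moon is past full (waning), take the reflex angle: θ = 360° − 124.1° = 235.9°.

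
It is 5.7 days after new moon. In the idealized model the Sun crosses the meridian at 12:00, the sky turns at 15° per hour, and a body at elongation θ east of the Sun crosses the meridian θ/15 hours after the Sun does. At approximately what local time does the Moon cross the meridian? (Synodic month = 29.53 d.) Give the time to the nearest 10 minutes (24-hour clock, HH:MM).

16:40

Phase angle: θ = 360°·(5.7 d)/(29.53 d) = 69.5°.
Delay after the Sun = 69.5° / (15°/h) ≈ 4.63 h.
12:00 + 4.633 h ≈ 16:38 → 16:40 to the nearest ten minutes.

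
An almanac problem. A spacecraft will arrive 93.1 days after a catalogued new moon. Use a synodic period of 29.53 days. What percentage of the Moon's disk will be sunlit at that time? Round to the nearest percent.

93.1 d spans 3 complete synodic months (3 × 29.53 = 88.59 d) plus 4.51 d.
Phase angle: θ = 360°·(4.51 d)/(29.53 d) = 55.0°.
Illuminated fraction = (1 − cos 55.0°)/2 = (1 − 0.574)/2 ≈ 0.213, so 21%.

21%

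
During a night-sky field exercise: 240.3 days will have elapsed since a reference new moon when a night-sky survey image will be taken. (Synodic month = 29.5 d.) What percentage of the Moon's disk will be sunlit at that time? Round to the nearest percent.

20%

240.3/29.5 = 8.146 lunations, so 8 complete cycles and 4.30 d into the next.
The Moon has covered 4.30/29.5 of its cycle, so θ ≈ 360° × 4.30/29.5 = 52.5°.
cos 52.5° = 0.609, so f = (1 − 0.609)/2 = 0.195, so 20%.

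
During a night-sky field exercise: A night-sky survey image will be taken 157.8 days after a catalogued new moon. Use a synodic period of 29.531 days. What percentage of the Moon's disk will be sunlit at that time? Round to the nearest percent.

Reduce mod P: 157.8 − 5×29.531 = 10.15 d into the current lunation.
Elongation θ = 360° × 10.15/29.531 ≈ 123.7°.
Illuminated fraction = (1 − cos 123.7°)/2 = (1 − (-0.554))/2 ≈ 0.777, so 78%.

78%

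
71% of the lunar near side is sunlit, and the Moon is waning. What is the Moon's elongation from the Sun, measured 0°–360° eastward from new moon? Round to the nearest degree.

Invert f = (1 − cos θ)/2 to get cos θ = 1 − 2(0.71) = -0.420, hence θ₀ = arccos -0.420 = 114.8°.
A waning Moon lies in 180°–360°, so θ = 360° − 114.8° = 245.2°.

245°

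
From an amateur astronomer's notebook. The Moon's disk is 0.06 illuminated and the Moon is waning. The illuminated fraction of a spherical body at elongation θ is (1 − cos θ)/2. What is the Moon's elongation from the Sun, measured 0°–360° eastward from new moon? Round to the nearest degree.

From f = (1 − cos θ)/2: cos θ = 1 − 2×0.06 = 0.880; arccos → 28.4°.
Since the Moon is past full (waning), take the reflex angle: θ = 360° − 28.4° = 331.6°.

332°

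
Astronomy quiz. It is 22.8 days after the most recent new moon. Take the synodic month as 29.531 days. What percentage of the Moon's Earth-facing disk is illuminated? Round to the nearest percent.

Phase angle: θ = 360°·(22.8 d)/(29.531 d) = 277.9°.
cos 277.9° = 0.138, so f = (1 − 0.138)/2 = 0.431, so 43%.

43%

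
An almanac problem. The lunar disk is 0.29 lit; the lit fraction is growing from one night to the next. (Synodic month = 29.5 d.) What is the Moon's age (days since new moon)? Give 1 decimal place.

5.3 days

cos θ = 1 − 2f = 0.420, giving a principal value of 65.2°.
Before full moon the principal value applies: θ = 65.2°.
Age = 29.5 × 65.2°/360° ≈ 5.34 days.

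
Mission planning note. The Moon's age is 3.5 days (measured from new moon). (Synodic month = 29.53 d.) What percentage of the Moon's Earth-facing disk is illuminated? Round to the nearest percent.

13%

Elongation θ = 360° × 3.5/29.53 ≈ 42.7°.
Illuminated fraction = (1 − cos 42.7°)/2 = (1 − 0.735)/2 ≈ 0.132, so 13%.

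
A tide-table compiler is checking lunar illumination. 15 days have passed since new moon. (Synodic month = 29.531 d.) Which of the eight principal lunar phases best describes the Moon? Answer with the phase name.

full moon

At 15/29.531 of the cycle, θ ≈ 183° — the full moon range.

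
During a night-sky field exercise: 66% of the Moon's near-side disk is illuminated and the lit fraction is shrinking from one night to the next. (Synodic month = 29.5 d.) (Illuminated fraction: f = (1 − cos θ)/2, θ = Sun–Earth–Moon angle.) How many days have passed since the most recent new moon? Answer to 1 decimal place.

20.6 days

From f = (1 − cos θ)/2: cos θ = 1 − 2×0.66 = -0.320; arccos → 108.7°.
A waning Moon lies in 180°–360°, so θ = 360° − 108.7° = 251.3°.
At 360°/29.5 d per day, 251.3° corresponds to 20.60 days.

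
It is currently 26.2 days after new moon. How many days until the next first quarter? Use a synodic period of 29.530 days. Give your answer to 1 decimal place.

10.7 days

First quarter occurs at elongation 90°, i.e. at age 29.530 × 90/360 = 7.383 d.
Already past this cycle's first quarter; the next is at 7.383 + 29.530 = 36.913 d, so 36.913 − 26.2 = 10.713 days.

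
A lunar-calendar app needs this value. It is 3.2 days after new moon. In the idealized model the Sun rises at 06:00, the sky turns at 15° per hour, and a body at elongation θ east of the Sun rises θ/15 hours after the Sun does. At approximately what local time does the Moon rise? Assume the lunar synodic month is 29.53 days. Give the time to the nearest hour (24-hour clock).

09:00

The Moon has covered 3.2/29.53 of its cycle, so θ ≈ 360° × 3.2/29.53 = 39.0°.
The Moon trails the Sun by θ/15 = 39.0/15 ≈ 2.60 hours.
06:00 + 2.60 h ≈ 08:36 → 09:00 to the nearest hour.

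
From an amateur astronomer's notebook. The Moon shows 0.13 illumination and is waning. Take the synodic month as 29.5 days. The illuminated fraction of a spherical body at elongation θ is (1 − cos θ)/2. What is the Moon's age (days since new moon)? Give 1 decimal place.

From f = (1 − cos θ)/2: cos θ = 1 − 2×0.13 = 0.740; arccos → 42.3°.
A waning Moon lies in 180°–360°, so θ = 360° − 42.3° = 317.7°.
That fraction of the synodic month is 317.7/360 × 29.5 d ≈ 26.04 d.

26.0 days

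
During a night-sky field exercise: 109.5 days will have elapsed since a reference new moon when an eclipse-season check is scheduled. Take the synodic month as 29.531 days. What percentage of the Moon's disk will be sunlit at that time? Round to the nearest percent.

109.5/29.531 = 3.708 lunations, so 3 complete cycles and 20.91 d into the next.
The Moon has covered 20.91/29.531 of its cycle, so θ ≈ 360° × 20.91/29.531 = 254.9°.
Illuminated fraction = (1 − cos 254.9°)/2 = (1 − (-0.261))/2 ≈ 0.631, so 63%.

63%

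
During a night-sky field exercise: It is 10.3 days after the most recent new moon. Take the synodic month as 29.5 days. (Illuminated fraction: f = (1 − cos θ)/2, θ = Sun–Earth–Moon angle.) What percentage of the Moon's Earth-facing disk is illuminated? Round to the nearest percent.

79%

The Moon has covered 10.3/29.5 of its cycle, so θ ≈ 360° × 10.3/29.5 = 125.7°.
Illuminated fraction = (1 − cos 125.7°)/2 = (1 − (-0.583))/2 ≈ 0.792, so 79%.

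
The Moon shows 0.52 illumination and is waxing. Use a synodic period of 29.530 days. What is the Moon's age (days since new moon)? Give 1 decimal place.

From f = (1 − cos θ)/2: cos θ = 1 − 2×0.52 = -0.040; arccos → 92.3°.
The Moon is waxing (0°–180°), so θ = 92.3° directly.
Age = 29.530 × 92.3°/360° ≈ 7.57 days.

7.6 days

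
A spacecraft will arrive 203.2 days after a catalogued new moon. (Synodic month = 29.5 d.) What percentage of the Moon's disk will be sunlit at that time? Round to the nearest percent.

12%

Reduce mod P: 203.2 − 6×29.5 = 26.20 d into the current lunation.
The Moon has covered 26.20/29.5 of its cycle, so θ ≈ 360° × 26.20/29.5 = 319.7°.
cos 319.7° = 0.763, so f = (1 − 0.763)/2 = 0.119, so 12%.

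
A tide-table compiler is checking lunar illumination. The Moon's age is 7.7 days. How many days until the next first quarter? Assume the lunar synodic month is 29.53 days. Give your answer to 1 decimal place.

29.2 days

First quarter is 0.25 of the way through the cycle: age 0.25 × 29.53 = 7.383 d.
This lunation's first quarter (7.383 d) has passed, so add one period: 36.913 − 7.7 = 29.213 days.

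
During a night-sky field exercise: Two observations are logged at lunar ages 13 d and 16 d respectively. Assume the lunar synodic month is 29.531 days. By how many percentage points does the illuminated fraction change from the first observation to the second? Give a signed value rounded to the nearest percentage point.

+2 percentage points

θ₁ = 360° × 13/29.531 = 158.5°, f₁ = (1 − cos θ₁)/2 = 0.965.
θ₂ = 360° × 16/29.531 = 195.0°, f₂ = (1 − cos θ₂)/2 = 0.983.
Change = f₂ − f₁ = +0.018 → +2 percentage points.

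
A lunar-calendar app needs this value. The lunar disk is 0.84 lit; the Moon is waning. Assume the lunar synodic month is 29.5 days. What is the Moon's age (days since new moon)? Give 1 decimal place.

18.6 days

From f = (1 − cos θ)/2: cos θ = 1 − 2×0.84 = -0.680; arccos → 132.8°.
A waning Moon lies in 180°–360°, so θ = 360° − 132.8° = 227.2°.
Age = 29.5 × 227.2°/360° ≈ 18.61 days.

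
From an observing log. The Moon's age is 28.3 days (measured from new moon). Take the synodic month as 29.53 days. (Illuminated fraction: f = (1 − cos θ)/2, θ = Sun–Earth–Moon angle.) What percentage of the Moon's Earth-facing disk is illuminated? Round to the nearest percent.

Phase angle: θ = 360°·(28.3 d)/(29.53 d) = 345.0°.
cos 345.0° = 0.966, so f = (1 − 0.966)/2 = 0.017, so 2%.

2%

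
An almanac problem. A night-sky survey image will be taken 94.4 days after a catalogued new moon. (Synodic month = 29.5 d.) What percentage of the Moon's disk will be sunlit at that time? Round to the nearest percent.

Reduce mod P: 94.4 − 3×29.5 = 5.90 d into the current lunation.
The Moon has covered 5.90/29.5 of its cycle, so θ ≈ 360° × 5.90/29.5 = 72.0°.
Illuminated fraction = (1 − cos 72.0°)/2 = (1 − 0.309)/2 ≈ 0.345, so 35%.

35%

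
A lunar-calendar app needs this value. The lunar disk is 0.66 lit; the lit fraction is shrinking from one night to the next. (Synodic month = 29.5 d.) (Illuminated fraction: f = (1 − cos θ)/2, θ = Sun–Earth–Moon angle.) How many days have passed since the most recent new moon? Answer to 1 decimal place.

20.6 days

cos θ = 1 − 2f = -0.320, giving a principal value of 108.7°.
Since the Moon is past full (waning), take the reflex angle: θ = 360° − 108.7° = 251.3°.
At 360°/29.5 d per day, 251.3° corresponds to 20.60 days.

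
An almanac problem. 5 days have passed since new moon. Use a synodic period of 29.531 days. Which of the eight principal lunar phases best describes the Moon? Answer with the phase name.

θ ≈ 360° × 5/29.531 = 61°, which falls in the waxing crescent sector.

waxing crescent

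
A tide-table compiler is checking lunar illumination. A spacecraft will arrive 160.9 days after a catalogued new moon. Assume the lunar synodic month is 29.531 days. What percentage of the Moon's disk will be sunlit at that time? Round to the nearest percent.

160.9/29.531 = 5.449 lunations, so 5 complete cycles and 13.25 d into the next.
The Moon has covered 13.25/29.531 of its cycle, so θ ≈ 360° × 13.25/29.531 = 161.5°.
cos 161.5° = (-0.948), so f = (1 − (-0.948))/2 = 0.974, so 97%.

97%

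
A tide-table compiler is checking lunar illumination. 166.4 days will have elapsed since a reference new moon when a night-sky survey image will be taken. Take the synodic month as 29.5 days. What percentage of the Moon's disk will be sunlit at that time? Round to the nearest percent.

Reduce mod P: 166.4 − 5×29.5 = 18.90 d into the current lunation.
Phase angle: θ = 360°·(18.90 d)/(29.5 d) = 230.6°.
Illuminated fraction = (1 − cos 230.6°)/2 = (1 − (-0.634))/2 ≈ 0.817, so 82%.

82%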